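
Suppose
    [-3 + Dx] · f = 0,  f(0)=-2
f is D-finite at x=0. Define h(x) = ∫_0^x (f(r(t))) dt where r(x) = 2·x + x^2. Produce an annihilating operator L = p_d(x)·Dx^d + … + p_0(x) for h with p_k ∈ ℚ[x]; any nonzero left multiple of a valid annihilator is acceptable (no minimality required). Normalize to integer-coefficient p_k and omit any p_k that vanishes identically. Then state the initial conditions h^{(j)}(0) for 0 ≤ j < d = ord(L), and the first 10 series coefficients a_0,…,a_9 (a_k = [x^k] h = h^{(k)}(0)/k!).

L = (-6 - 6·x)·Dx + Dx^2  (order 2).
h: a_k = 0, -2, -6, -14, -27, -45, -333/5, -3123/35, -15363/140, -17529/140, …
ICs: h(0) = 0, h′(0) = -2.

f: a_k = -2, -6, -9, -9, -27/4, -81/20, -81/40, -243/280, -729/2240, -243/2240, …
Substitute x→r, Dx→(1/r')Dx; clear ⇒ L₀.
∫: right-multiply L₀ by Dx.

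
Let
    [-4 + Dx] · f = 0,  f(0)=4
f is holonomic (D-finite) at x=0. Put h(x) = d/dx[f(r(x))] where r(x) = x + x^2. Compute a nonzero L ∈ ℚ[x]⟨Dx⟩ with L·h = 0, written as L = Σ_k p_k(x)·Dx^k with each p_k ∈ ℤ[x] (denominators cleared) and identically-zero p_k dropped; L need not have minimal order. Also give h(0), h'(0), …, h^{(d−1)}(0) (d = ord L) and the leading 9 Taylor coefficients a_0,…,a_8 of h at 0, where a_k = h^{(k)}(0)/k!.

f: a_k = 4, 16, 32, 128/3, 128/3, 512/15, 1024/45, 4096/315, 2048/315, …
L₀ from L_f via x↦r, Dx↦r'^{-1}Dx.
h=h₀': d/dx-closure on L₀ ⇒ L.
L = (6 + 16·x + 16·x^2) + (-1 - 2·x)·Dx  (order 1).
h: a_k = 16, 96, 320, 2432/3, 1664, 44288/15, 208384/45, 46080/7, 2703872/315, …
ICs: h(0) = 16.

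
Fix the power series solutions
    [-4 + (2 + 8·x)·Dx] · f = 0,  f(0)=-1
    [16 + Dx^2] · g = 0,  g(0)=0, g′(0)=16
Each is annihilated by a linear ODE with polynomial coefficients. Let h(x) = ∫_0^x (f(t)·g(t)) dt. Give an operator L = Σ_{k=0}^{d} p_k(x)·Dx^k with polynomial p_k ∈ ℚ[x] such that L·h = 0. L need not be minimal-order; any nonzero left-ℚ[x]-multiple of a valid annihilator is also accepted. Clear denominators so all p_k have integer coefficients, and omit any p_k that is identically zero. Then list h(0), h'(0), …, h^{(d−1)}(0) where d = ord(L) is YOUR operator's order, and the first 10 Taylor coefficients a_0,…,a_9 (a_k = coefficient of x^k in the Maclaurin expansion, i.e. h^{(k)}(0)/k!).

L = (28 + 128·x + 256·x^2)·Dx + (-4 - 16·x)·Dx^2 + (1 + 8·x + 16·x^2)·Dx^3  (order 3).
h: a_k = 0, 0, -8, -32/3, 56/3, 64/15, 304/45, -1728/35, 7864/63, -989056/2835, …
ICs: h(0) = 0, h′(0) = 0, h′′(0) = -16.

f: a_k = -1, -2, 2, -4, 10, -28, 84, -264, 858, -2860, …
g: a_k = 0, 16, 0, -128/3, 0, 512/15, 0, -4096/315, 0, 8192/2835, …
L₀ := L_f ⊗_s L_g (sym. prod.), ord ≤ 2.
h=∫h₀ ⇒ L = L₀·Dx.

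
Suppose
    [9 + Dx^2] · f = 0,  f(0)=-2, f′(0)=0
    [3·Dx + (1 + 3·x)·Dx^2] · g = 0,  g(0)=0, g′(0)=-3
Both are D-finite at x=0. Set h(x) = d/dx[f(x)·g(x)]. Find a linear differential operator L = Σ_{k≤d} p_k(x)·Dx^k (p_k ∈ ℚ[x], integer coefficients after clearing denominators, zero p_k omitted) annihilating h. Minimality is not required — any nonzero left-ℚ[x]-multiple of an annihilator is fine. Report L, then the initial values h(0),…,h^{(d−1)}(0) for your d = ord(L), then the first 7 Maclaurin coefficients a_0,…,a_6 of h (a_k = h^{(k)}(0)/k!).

f: a_k = -2, 0, 9, 0, -27/4, 0, 81/40, …
g: a_k = 0, -3, 9/2, -9, 81/4, -243/5, 243/2, …
h₀=f·g: eliminate ⇒ L₀, order ≤ 2·2.
Derive L from L₀ (diff closure).
L = (-675 - 3564·x - 10206·x^2 + 8748·x^3 + 94041·x^4 + 157464·x^5 + 78732·x^6) + (-216 - 864·x + 1620·x^2 + 14580·x^3 + 29160·x^4 + 17496·x^5)·Dx + (-84 - 396·x - 378·x^2 + 5832·x^3 + 23814·x^4 + 34992·x^5 + 17496·x^6)·Dx^2 + (-24 - 96·x + 180·x^2 + 1620·x^3 + 3240·x^4 + 1944·x^5)·Dx^3 + (-1 + 84·x^2 + 540·x^3 + 1485·x^4 + 1944·x^5 + 972·x^6)·Dx^4  (order 4).
h: a_k = 6, -18, -27, 0, 729/4, -2187/4, 67797/40, …
ICs: h(0) = 6, h′(0) = -18, h′′(0) = -54, h′′′(0) = 0.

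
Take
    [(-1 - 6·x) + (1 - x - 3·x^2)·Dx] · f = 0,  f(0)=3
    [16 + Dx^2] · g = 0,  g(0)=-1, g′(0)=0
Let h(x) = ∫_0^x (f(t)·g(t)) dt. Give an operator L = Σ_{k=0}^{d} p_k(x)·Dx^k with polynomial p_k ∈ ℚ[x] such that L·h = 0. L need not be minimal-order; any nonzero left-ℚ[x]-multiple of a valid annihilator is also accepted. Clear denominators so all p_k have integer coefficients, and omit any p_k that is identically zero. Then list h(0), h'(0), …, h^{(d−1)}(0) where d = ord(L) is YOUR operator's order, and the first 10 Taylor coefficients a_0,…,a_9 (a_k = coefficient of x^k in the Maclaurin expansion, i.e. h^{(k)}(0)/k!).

f: a_k = 3, 3, 12, 21, 57, 120, 291, 651, 1524, 3477, …
g: a_k = -1, 0, 8, 0, -32/3, 0, 256/45, 0, -512/315, 0, …
Product ⇒ symmetric product L₀, ord ≤ 2.
h=∫₀ˣh₀: take L = L₀·Dx.
L = (-10 + 16·x + 48·x^2)·Dx + (2 + 12·x)·Dx^2 + (-1 + x + 3·x^2)·Dx^3  (order 3).
h: a_k = 0, -3, -3/2, 4, 3/4, 7/5, 8/3, 811/105, 1531/120, 27236/945, …
ICs: h(0) = 0, h′(0) = -3, h′′(0) = -3.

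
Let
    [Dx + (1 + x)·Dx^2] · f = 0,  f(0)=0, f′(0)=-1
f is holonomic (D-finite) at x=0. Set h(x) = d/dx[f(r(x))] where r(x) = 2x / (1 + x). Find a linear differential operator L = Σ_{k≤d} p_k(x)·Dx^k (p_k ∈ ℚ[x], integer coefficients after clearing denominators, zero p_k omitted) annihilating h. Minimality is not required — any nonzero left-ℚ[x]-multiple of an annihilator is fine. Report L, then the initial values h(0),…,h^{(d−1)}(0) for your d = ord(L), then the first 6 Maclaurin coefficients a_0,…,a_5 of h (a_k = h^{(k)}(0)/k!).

f: a_k = 0, -1, 1/2, -1/3, 1/4, -1/5, …
h₀=f(r): pull back L_f along r ⇒ L₀.
Derive L from L₀ (diff closure).
L = (4 + 6·x) + (1 + 4·x + 3·x^2)·Dx  (order 1).
h: a_k = -2, 8, -26, 80, -242, 728, …
ICs: h(0) = -2.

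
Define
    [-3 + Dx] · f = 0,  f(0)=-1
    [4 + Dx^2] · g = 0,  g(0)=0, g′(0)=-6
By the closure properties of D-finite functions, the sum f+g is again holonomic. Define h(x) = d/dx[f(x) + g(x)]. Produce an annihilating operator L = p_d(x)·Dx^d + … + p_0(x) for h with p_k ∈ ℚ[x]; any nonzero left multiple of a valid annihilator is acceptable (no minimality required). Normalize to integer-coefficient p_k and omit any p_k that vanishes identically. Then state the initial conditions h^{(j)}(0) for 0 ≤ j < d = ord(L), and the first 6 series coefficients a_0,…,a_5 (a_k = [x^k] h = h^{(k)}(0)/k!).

f: a_k = -1, -3, -9/2, -9/2, -27/8, -81/40, …
g: a_k = 0, -6, 0, 4, 0, -4/5, …
f+g: L₀ = lclm(L_f,L_g), ord ≤ 1+2.
Differentiate: ansatz ord ≤ ord L₀ ⇒ L.
L = 12 - 4·Dx + 3·Dx^2 - Dx^3  (order 3).
h: a_k = -9, -9, -3/2, -27/2, -113/8, -243/40, …
ICs: h(0) = -9, h′(0) = -9, h′′(0) = -3.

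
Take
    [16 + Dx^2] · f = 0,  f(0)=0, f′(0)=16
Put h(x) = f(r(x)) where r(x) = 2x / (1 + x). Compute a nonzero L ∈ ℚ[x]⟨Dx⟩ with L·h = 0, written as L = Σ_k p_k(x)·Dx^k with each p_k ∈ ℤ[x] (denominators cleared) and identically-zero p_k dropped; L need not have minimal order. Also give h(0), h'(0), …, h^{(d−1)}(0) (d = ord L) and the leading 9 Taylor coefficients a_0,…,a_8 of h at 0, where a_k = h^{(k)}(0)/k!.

f: a_k = 0, 16, 0, -128/3, 0, 512/15, 0, -4096/315, 0, …
Change of var in L_f (x↦r) gives L₀.
L = 64 + (2 + 6·x + 6·x^2 + 2·x^3)·Dx + (1 + 4·x + 6·x^2 + 4·x^3 + x^4)·Dx^2  (order 2).
h: a_k = 0, 32, -32, -928/3, 992, -13856/15, -2080, 3033952/315, -874912/45, …
ICs: h(0) = 0, h′(0) = 32.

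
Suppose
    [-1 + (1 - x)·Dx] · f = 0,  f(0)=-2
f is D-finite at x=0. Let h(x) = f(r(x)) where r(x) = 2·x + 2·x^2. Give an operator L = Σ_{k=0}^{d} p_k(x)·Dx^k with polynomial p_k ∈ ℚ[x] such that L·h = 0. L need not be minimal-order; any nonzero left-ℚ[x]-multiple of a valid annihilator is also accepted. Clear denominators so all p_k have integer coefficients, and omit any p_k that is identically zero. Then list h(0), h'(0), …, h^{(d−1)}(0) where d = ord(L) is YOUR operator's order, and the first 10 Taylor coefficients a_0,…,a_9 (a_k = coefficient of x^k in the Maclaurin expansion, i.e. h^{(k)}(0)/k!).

L = (2 + 4·x) + (-1 + 2·x + 2·x^2)·Dx  (order 1).
h: a_k = -2, -4, -12, -32, -88, -240, -656, -1792, -4896, -13376, …
ICs: h(0) = -2.

f: a_k = -2, -2, -2, -2, -2, -2, -2, -2, -2, -2, …
h₀=f(r): pull back L_f along r ⇒ L₀.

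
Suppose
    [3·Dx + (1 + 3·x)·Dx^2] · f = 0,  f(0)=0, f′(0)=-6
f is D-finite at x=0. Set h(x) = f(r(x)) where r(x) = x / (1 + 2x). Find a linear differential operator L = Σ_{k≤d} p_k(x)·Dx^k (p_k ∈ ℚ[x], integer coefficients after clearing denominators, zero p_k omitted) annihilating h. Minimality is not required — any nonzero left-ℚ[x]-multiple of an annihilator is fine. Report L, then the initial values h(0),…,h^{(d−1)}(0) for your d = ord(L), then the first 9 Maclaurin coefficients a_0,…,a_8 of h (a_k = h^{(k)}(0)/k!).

L = (7 + 20·x)·Dx + (1 + 7·x + 10·x^2)·Dx^2  (order 2).
h: a_k = 0, -6, 21, -78, 609/2, -6186/5, 5187, -155994/7, 390369/4, …
ICs: h(0) = 0, h′(0) = -6.

f: a_k = 0, -6, 9, -18, 81/2, -486/5, 243, -4374/7, 6561/4, …
Substitute x→r, Dx→(1/r')Dx; clear ⇒ L₀.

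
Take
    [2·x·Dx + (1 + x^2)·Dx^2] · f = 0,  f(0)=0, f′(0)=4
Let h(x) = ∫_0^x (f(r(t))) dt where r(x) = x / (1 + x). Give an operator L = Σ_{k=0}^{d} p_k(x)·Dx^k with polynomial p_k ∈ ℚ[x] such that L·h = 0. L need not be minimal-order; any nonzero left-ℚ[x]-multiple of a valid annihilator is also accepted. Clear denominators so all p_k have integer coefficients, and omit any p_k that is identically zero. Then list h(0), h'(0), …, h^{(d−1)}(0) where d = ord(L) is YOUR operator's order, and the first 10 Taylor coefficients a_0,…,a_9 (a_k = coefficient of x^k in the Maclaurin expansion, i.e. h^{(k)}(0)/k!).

f: a_k = 0, 4, 0, -4/3, 0, 4/5, 0, -4/7, 0, 4/9, …
f∘r: x↦r, Dx↦Dx/r' in L_f ⇒ L₀.
Integrate: L := L₀·Dx.
L = (2 + 4·x)·Dx^2 + (1 + 2·x + 2·x^2)·Dx^3  (order 3).
h: a_k = 0, 0, 2, -4/3, 2/3, 0, -8/15, 16/21, -4/7, 0, …
ICs: h(0) = 0, h′(0) = 0, h′′(0) = 4.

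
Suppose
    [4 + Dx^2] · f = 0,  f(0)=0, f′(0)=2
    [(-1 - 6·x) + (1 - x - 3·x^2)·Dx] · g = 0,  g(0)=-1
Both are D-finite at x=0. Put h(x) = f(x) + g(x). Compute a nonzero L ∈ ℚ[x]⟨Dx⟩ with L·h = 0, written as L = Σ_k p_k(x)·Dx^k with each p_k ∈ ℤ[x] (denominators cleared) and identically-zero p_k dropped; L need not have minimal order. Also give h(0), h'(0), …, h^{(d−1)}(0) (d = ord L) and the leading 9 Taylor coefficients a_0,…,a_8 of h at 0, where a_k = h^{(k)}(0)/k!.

L = (-92 - 608·x - 512·x^2 - 1104·x^3 - 360·x^4 - 432·x^5) + (24 - 4·x - 24·x^2 - 80·x^3 - 180·x^4 - 216·x^5 - 216·x^6)·Dx + (-23 - 152·x - 128·x^2 - 276·x^3 - 90·x^4 - 108·x^5)·Dx^2 + (6 - x - 6·x^2 - 20·x^3 - 45·x^4 - 54·x^5 - 54·x^6)·Dx^3  (order 3).
h: a_k = -1, 1, -4, -25/3, -19, -596/15, -97, -68363/315, -508, …
ICs: h(0) = -1, h′(0) = 1, h′′(0) = -8.

f: a_k = 0, 2, 0, -4/3, 0, 4/15, 0, -8/315, 0, …
g: a_k = -1, -1, -4, -7, -19, -40, -97, -217, -508, …
Sum ⇒ L₀ = lclm(L_f,L_g) in ℚ(x)⟨Dx⟩.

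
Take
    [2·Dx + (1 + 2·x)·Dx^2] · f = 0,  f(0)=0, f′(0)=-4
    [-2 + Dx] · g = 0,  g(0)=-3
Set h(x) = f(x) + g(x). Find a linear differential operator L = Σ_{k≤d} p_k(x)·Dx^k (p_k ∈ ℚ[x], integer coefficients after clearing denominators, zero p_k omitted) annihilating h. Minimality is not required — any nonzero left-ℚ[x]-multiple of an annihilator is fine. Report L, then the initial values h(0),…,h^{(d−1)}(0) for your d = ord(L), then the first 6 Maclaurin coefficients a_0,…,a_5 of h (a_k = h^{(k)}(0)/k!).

f: a_k = 0, -4, 4, -16/3, 8, -64/5, …
g: a_k = -3, -6, -6, -4, -2, -4/5, …
h₀=f+g: left-lcm gives L₀, ord ≤ 3.
L = (-6 - 4·x)·Dx + (1 - 4·x - 4·x^2)·Dx^2 + (1 + 3·x + 2·x^2)·Dx^3  (order 3).
h: a_k = -3, -10, -2, -28/3, 6, -68/5, …
ICs: h(0) = -3, h′(0) = -10, h′′(0) = -4.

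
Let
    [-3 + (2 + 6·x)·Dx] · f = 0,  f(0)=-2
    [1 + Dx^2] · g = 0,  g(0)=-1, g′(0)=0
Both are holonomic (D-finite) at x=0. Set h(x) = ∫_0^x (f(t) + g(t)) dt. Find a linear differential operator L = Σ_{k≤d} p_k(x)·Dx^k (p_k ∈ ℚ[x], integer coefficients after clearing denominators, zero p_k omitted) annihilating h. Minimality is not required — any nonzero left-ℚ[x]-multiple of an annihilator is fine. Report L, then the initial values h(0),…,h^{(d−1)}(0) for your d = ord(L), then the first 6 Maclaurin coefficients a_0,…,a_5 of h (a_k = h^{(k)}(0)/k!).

L = (-93 - 72·x - 108·x^2)·Dx + (-10 + 18·x + 216·x^2 + 216·x^3)·Dx^2 + (-93 - 72·x - 108·x^2)·Dx^3 + (-10 + 18·x + 216·x^2 + 216·x^3)·Dx^4  (order 4).
h: a_k = 0, -3, -3/2, 11/12, -27/32, 1207/960, …
ICs: h(0) = 0, h′(0) = -3, h′′(0) = -3, h′′′(0) = 11/2.

f: a_k = -2, -3, 9/4, -27/8, 405/64, -1701/128, …
g: a_k = -1, 0, 1/2, 0, -1/24, 0, …
h₀=f+g: left-lcm gives L₀, ord ≤ 3.
h=∫h₀ ⇒ L = L₀·Dx.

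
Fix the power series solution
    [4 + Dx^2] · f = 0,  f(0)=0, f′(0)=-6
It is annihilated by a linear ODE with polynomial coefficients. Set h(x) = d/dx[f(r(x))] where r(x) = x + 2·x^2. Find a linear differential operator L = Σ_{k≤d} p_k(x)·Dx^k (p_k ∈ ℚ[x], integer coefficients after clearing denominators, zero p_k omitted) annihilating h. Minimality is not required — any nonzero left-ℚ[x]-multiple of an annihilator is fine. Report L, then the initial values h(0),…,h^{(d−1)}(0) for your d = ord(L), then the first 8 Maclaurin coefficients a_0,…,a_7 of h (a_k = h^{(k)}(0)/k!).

L = (52 + 64·x + 384·x^2 + 1024·x^3 + 1024·x^4) + (-12 - 48·x)·Dx + (1 + 8·x + 16·x^2)·Dx^2  (order 2).
h: a_k = -6, -24, 12, 96, 236, 144, -3352/15, -7552/15, …
ICs: h(0) = -6, h′(0) = -24.

f: a_k = 0, -6, 0, 4, 0, -4/5, 0, 8/105, …
f∘r: x↦r, Dx↦Dx/r' in L_f ⇒ L₀.
Derive L from L₀ (diff closure).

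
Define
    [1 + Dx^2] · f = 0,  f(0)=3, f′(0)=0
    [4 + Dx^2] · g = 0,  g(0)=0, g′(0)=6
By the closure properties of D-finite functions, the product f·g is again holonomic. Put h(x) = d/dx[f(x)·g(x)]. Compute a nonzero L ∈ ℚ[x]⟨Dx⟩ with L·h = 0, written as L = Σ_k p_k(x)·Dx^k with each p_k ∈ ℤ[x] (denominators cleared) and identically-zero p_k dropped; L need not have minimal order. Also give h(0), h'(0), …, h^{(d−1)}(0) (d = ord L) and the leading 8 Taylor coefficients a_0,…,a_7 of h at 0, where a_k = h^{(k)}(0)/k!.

f: a_k = 3, 0, -3/2, 0, 1/8, 0, -1/240, 0, …
g: a_k = 0, 6, 0, -4, 0, 4/5, 0, -8/105, …
f·g: L₀ = L_f ⊗_s L_g, ord ≤ 2·2.
Derive L from L₀ (diff closure).
L = 9 + 10·Dx^2 + Dx^4  (order 4).
h: a_k = 18, 0, -63, 0, 183/4, 0, -547/40, 0, …
ICs: h(0) = 18, h′(0) = 0, h′′(0) = -126, h′′′(0) = 0.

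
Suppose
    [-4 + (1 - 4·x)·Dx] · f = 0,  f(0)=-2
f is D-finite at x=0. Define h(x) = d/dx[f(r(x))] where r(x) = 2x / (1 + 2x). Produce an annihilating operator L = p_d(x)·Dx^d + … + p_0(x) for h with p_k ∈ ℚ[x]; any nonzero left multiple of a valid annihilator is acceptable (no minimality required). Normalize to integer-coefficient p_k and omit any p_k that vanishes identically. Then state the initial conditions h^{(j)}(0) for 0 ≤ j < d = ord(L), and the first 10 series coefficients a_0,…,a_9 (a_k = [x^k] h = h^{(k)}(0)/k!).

L = 12 + (-1 + 6·x)·Dx  (order 1).
h: a_k = -16, -192, -1728, -13824, -103680, -746496, -5225472, -35831808, -241864704, -1612431360, …
ICs: h(0) = -16.

f: a_k = -2, -8, -32, -128, -512, -2048, -8192, -32768, -131072, -524288, …
Substitute x→r, Dx→(1/r')Dx; clear ⇒ L₀.
h=h₀': d/dx-closure on L₀ ⇒ L.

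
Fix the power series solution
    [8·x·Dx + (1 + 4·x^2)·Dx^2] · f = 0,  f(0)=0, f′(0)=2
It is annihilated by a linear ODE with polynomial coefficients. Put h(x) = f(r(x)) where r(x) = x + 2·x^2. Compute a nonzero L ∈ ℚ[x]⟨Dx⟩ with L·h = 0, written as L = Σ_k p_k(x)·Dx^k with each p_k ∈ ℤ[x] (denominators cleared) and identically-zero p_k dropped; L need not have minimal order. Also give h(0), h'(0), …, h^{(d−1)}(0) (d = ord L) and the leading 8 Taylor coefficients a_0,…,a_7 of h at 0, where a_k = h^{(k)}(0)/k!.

L = (-4 + 8·x + 64·x^2 + 192·x^3 + 192·x^4)·Dx + (1 + 4·x + 4·x^2 + 32·x^3 + 80·x^4 + 64·x^5)·Dx^2  (order 2).
h: a_k = 0, 2, 4, -8/3, -16, -128/5, 128/3, 1664/7, …
ICs: h(0) = 0, h′(0) = 2.

f: a_k = 0, 2, 0, -8/3, 0, 32/5, 0, -128/7, …
f∘r: x↦r, Dx↦Dx/r' in L_f ⇒ L₀.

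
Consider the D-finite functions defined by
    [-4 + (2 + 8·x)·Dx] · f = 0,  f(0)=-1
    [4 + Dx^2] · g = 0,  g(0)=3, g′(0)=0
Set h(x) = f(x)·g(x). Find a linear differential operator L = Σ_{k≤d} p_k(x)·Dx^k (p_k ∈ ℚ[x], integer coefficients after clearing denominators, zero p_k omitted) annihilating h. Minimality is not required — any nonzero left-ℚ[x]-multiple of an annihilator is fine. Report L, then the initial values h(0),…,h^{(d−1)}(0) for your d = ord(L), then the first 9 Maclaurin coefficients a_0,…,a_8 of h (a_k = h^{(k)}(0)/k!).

f: a_k = -1, -2, 2, -4, 10, -28, 84, -264, 858, …
g: a_k = 3, 0, -6, 0, 2, 0, -4/15, 0, 2/105, …
L₀ := L_f ⊗_s L_g (sym. prod.), ord ≤ 2.
L = (16 + 32·x + 64·x^2) + (-4 - 16·x)·Dx + (1 + 8·x + 16·x^2)·Dx^2  (order 2).
h: a_k = -3, -6, 12, 0, 16, -64, 2944/15, -9472/15, 219392/105, …
ICs: h(0) = -3, h′(0) = -6.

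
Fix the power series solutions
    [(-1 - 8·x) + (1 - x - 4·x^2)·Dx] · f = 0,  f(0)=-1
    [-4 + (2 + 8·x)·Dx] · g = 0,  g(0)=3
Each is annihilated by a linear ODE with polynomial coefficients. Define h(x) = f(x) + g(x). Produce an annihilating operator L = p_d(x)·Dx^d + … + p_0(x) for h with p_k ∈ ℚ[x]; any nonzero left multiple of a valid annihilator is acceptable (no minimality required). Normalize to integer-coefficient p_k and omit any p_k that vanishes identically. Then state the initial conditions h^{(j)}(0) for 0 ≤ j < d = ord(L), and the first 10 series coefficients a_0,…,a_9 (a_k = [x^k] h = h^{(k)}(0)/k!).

L = (-24 - 156·x - 336·x^2 - 640·x^3) + (14 + 96·x + 420·x^2 + 1184·x^3 + 1600·x^4)·Dx + (1 - 11·x - 90·x^2 - 24·x^3 + 544·x^4 + 640·x^5)·Dx^2  (order 2).
h: a_k = 2, 5, -11, 3, -59, 19, -433, 351, -3739, 5651, …
ICs: h(0) = 2, h′(0) = 5.

f: a_k = -1, -1, -5, -9, -29, -65, -181, -441, -1165, -2929, …
g: a_k = 3, 6, -6, 12, -30, 84, -252, 792, -2574, 8580, …
h₀=f+g: left-lcm gives L₀, ord ≤ 2.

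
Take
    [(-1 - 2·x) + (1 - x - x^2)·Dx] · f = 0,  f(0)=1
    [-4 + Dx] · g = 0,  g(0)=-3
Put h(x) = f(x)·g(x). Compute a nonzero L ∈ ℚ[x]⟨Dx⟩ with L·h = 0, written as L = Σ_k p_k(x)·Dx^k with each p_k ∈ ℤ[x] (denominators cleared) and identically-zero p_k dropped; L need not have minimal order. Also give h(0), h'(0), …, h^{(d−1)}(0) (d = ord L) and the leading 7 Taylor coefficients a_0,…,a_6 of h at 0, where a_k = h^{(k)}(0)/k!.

f: a_k = 1, 1, 2, 3, 5, 8, 13, …
g: a_k = -3, -12, -24, -32, -32, -128/5, -256/15, …
Product ⇒ symmetric product L₀, ord ≤ 1.
L = (5 - 2·x - 4·x^2) + (-1 + x + x^2)·Dx  (order 1).
h: a_k = -3, -15, -42, -89, -163, -1388/5, -1373/3, …
ICs: h(0) = -3.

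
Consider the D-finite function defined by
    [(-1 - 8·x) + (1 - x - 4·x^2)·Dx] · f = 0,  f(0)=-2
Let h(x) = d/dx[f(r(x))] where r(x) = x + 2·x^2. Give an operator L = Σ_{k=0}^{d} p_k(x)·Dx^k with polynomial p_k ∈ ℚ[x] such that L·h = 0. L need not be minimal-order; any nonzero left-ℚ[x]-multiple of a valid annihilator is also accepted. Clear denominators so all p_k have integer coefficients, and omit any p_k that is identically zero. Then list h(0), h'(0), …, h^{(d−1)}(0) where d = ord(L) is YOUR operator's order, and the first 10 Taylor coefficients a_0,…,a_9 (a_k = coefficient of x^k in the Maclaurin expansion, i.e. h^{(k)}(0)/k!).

f: a_k = -2, -2, -10, -18, -58, -130, -362, -882, -2330, -5858, …
Substitute x→r, Dx→(1/r')Dx; clear ⇒ L₀.
h₀' ⇒ L via d/dx closure of L₀.
L = (14 + 20·x + 120·x^2 + 320·x^3 + 320·x^4) + (-1 - 3·x + 10·x^2 + 40·x^3 + 80·x^4 + 64·x^5)·Dx  (order 1).
h: a_k = -2, -28, -174, -824, -4050, -19188, -85974, -381808, -1669914, -7195820, …
ICs: h(0) = -2.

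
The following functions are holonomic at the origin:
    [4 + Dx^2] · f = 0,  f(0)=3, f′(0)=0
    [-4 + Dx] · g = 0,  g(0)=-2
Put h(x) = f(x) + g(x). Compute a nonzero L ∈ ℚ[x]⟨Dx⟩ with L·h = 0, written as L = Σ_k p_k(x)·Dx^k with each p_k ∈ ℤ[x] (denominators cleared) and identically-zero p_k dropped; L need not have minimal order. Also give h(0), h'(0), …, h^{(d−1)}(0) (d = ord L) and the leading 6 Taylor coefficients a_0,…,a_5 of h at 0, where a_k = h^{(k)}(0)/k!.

L = -16 + 4·Dx - 4·Dx^2 + Dx^3  (order 3).
h: a_k = 1, -8, -22, -64/3, -58/3, -256/15, …
ICs: h(0) = 1, h′(0) = -8, h′′(0) = -44.

f: a_k = 3, 0, -6, 0, 2, 0, …
g: a_k = -2, -8, -16, -64/3, -64/3, -256/15, …
Weyl lclm of L_f,L_g ⇒ L₀ (ord ≤ 3).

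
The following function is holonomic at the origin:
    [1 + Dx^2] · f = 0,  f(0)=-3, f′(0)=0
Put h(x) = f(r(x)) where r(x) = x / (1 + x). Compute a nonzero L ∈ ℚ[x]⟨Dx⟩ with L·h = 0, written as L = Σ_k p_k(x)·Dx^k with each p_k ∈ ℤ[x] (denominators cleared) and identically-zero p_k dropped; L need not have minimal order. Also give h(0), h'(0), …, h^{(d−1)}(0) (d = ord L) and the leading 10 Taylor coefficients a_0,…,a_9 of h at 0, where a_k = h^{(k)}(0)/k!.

f: a_k = -3, 0, 3/2, 0, -1/8, 0, 1/240, 0, -1/13440, 0, …
Change of var in L_f (x↦r) gives L₀.
L = 1 + (2 + 6·x + 6·x^2 + 2·x^3)·Dx + (1 + 4·x + 6·x^2 + 4·x^3 + x^4)·Dx^2  (order 2).
h: a_k = -3, 0, 3/2, -3, 35/8, -11/2, 1501/240, -261/40, 16699/2688, -8791/1680, …
ICs: h(0) = -3, h′(0) = 0.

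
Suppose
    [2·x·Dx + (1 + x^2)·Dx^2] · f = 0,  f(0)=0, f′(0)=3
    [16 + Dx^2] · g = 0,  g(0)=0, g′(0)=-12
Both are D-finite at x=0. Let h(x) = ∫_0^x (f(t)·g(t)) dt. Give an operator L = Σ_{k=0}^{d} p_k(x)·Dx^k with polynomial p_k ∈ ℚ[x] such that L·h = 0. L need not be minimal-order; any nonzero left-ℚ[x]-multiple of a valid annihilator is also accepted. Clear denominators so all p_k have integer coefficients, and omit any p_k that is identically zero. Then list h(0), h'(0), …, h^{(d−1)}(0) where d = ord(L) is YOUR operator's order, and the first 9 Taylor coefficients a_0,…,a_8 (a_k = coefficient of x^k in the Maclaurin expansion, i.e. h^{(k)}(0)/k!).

f: a_k = 0, 3, 0, -1, 0, 3/5, 0, -3/7, 0, …
g: a_k = 0, -12, 0, 32, 0, -128/5, 0, 1024/105, 0, …
L₀ := L_f ⊗_s L_g (sym. prod.), ord ≤ 4.
Integrate: L := L₀·Dx.
L = (5440 + 19136·x^2 + 25856·x^4 + 16384·x^6 + 4096·x^8)·Dx + (1152·x + 3200·x^3 + 3072·x^5 + 1024·x^7)·Dx^2 + (612 + 2252·x^2 + 3168·x^4 + 2048·x^6 + 512·x^8)·Dx^3 + (72·x + 200·x^3 + 192·x^5 + 64·x^7)·Dx^4 + (17 + 66·x^2 + 97·x^4 + 64·x^6 + 16·x^8)·Dx^5  (order 5).
h: a_k = 0, 0, 0, -12, 0, 108/5, 0, -116/7, 0, …
ICs: h(0) = 0, h′(0) = 0, h′′(0) = 0, h′′′(0) = -72, h′′′′(0) = 0.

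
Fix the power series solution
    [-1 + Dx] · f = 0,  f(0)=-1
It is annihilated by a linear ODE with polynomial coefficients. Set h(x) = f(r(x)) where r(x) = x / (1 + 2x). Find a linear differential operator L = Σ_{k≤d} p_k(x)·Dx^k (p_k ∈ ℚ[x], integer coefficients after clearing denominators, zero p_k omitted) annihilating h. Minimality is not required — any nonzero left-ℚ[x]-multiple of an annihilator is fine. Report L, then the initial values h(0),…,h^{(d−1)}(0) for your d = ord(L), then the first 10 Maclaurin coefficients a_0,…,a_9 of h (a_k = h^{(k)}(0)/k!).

L = -1 + (1 + 4·x + 4·x^2)·Dx  (order 1).
h: a_k = -1, -1, 3/2, -13/6, 71/24, -147/40, 2699/720, -9157/5040, -68731/13440, 8443151/362880, …
ICs: h(0) = -1.

f: a_k = -1, -1, -1/2, -1/6, -1/24, -1/120, -1/720, -1/5040, -1/40320, -1/362880, …
Change of var in L_f (x↦r) gives L₀.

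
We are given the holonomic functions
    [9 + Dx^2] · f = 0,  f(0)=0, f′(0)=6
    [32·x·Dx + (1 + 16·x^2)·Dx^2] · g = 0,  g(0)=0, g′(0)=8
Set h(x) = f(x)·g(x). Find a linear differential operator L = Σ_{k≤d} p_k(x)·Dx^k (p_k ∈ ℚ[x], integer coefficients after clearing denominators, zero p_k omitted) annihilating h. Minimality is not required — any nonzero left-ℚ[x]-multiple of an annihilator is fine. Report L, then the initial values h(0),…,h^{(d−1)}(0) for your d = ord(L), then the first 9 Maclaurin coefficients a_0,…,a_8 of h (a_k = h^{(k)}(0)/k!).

L = (16425 + 696384·x^2 + 2778624·x^4 + 11943936·x^6 + 47775744·x^8) + (23616·x + 543744·x^3 + 3981312·x^5 + 21233664·x^7)·Dx + (2050 + 87168·x^2 + 470016·x^4 + 2654208·x^6 + 10616832·x^8)·Dx^2 + (2624·x + 60416·x^3 + 442368·x^5 + 2359296·x^7)·Dx^3 + (25 + 1088·x^2 + 17920·x^4 + 147456·x^6 + 589824·x^8)·Dx^4  (order 4).
h: a_k = 0, 0, 48, 0, -328, 0, 2874, 0, -31953, …
ICs: h(0) = 0, h′(0) = 0, h′′(0) = 96, h′′′(0) = 0.

f: a_k = 0, 6, 0, -9, 0, 81/20, 0, -243/280, 0, …
g: a_k = 0, 8, 0, -128/3, 0, 2048/5, 0, -32768/7, 0, …
f·g: L₀ = L_f ⊗_s L_g, ord ≤ 2·2.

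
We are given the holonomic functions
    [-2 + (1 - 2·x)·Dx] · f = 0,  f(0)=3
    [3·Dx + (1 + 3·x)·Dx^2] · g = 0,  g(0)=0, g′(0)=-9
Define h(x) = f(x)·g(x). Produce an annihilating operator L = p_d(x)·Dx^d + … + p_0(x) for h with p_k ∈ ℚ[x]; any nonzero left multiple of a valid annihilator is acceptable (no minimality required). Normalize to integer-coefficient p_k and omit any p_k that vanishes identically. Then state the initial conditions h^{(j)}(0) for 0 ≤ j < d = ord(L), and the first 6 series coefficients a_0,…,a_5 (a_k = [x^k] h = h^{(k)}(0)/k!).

L = 6 + (1 + 18·x)·Dx + (-1 - x + 6·x^2)·Dx^2  (order 2).
h: a_k = 0, -27, -27/2, -108, -135/4, -5049/10, …
ICs: h(0) = 0, h′(0) = -27.

f: a_k = 3, 6, 12, 24, 48, 96, …
g: a_k = 0, -9, 27/2, -27, 243/4, -729/5, …
f·g: L₀ = L_f ⊗_s L_g, ord ≤ 1·2.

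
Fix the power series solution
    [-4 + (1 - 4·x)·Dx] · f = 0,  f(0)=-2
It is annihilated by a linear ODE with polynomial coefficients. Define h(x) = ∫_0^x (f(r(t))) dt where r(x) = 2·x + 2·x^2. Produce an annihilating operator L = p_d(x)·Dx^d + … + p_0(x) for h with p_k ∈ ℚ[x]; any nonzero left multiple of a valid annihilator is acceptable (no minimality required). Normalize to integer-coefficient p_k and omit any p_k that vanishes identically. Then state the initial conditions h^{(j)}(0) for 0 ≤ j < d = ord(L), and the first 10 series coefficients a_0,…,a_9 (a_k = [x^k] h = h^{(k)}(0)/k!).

f: a_k = -2, -8, -32, -128, -512, -2048, -8192, -32768, -131072, -524288, …
f∘r: x↦r, Dx↦Dx/r' in L_f ⇒ L₀.
Integrate: L := L₀·Dx.
L = (8 + 16·x)·Dx + (-1 + 8·x + 8·x^2)·Dx^2  (order 2).
h: a_k = 0, -2, -8, -48, -320, -11392/5, -16896, -902144/7, -1003520, -7938048, …
ICs: h(0) = 0, h′(0) = -2.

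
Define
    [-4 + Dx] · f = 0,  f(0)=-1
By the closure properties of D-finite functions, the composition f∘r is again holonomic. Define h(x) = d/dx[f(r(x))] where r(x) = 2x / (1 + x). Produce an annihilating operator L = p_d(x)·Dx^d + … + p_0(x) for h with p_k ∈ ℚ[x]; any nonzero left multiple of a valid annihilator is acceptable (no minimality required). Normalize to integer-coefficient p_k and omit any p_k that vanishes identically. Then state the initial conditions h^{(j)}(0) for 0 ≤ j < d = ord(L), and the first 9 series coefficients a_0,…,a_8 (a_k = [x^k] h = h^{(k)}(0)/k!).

f: a_k = -1, -4, -8, -32/3, -32/3, -128/15, -256/45, -1024/315, -512/315, …
Substitute x→r, Dx→(1/r')Dx; clear ⇒ L₀.
Derive L from L₀ (diff closure).
L = (6 - 2·x) + (-1 - 2·x - x^2)·Dx  (order 1).
h: a_k = -8, -48, -88, -32/3, 88, -368/15, -3224/45, 3008/35, -4504/315, …
ICs: h(0) = -8.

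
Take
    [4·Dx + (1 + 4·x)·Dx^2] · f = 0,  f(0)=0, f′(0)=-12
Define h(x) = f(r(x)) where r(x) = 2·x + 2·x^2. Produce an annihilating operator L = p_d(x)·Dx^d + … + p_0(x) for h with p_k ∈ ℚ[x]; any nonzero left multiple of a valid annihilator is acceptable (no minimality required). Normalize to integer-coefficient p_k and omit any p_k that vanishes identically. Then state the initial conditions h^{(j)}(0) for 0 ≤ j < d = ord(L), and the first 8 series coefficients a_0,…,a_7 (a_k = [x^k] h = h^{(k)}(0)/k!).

f: a_k = 0, -12, 24, -64, 192, -3072/5, 2048, -49152/7, …
L₀ from L_f via x↦r, Dx↦r'^{-1}Dx.
L = (6 + 16·x + 16·x^2)·Dx + (1 + 10·x + 24·x^2 + 16·x^3)·Dx^2  (order 2).
h: a_k = 0, -24, 72, -320, 1632, -44544/5, 50688, -2076672/7, …
ICs: h(0) = 0, h′(0) = -24.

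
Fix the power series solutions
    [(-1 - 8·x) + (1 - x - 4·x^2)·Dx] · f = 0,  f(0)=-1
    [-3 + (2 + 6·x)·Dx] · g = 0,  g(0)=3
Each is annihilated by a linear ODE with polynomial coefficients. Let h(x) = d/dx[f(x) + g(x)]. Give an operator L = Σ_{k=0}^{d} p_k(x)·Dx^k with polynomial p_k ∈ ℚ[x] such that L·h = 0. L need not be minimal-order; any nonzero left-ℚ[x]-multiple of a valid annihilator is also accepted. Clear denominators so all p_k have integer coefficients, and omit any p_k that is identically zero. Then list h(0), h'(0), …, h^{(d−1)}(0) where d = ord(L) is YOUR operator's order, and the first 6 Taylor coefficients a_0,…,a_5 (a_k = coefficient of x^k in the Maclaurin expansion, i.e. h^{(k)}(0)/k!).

f: a_k = -1, -1, -5, -9, -29, -65, …
g: a_k = 3, 9/2, -27/8, 81/16, -1215/128, 5103/256, …
h₀=f+g: left-lcm gives L₀, ord ≤ 2.
h=h₀': d/dx-closure on L₀ ⇒ L.
L = (-594 - 4230·x - 12960·x^2 - 14400·x^3 - 17280·x^4) + (-189 - 3054·x - 16389·x^2 - 38544·x^3 - 55440·x^4 - 51840·x^5)·Dx + (46 + 350·x + 794·x^2 - 198·x^3 - 5376·x^4 - 13920·x^5 - 11520·x^6)·Dx^2  (order 2).
h: a_k = 7/2, -67/4, -189/16, -4927/32, -57685/256, -693813/512, …
ICs: h(0) = 7/2, h′(0) = -67/4.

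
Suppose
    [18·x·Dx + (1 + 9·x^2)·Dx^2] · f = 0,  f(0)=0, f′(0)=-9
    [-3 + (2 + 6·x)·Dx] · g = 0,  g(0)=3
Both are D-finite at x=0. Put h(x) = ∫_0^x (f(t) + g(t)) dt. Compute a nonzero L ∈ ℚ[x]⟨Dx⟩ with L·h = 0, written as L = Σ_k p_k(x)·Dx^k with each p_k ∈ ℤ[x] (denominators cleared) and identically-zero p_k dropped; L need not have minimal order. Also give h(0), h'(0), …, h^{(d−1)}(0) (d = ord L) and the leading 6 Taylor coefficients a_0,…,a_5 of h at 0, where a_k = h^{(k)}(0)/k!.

L = (-36 - 270·x + 972·x^2 + 1458·x^3)·Dx^2 + (-33 - 144·x + 270·x^2 + 3888·x^3 + 5103·x^4)·Dx^3 + (-2 + 18·x + 108·x^2 + 324·x^3 + 1134·x^4 + 1458·x^5)·Dx^4  (order 4).
h: a_k = 0, 3, -9/4, -9/8, 513/64, -243/128, …
ICs: h(0) = 0, h′(0) = 3, h′′(0) = -9/2, h′′′(0) = -27/4.

f: a_k = 0, -9, 0, 27, 0, -729/5, …
g: a_k = 3, 9/2, -27/8, 81/16, -1215/128, 5103/256, …
f+g: L₀ = lclm(L_f,L_g), ord ≤ 2+1.
h=∫₀ˣh₀: take L = L₀·Dx.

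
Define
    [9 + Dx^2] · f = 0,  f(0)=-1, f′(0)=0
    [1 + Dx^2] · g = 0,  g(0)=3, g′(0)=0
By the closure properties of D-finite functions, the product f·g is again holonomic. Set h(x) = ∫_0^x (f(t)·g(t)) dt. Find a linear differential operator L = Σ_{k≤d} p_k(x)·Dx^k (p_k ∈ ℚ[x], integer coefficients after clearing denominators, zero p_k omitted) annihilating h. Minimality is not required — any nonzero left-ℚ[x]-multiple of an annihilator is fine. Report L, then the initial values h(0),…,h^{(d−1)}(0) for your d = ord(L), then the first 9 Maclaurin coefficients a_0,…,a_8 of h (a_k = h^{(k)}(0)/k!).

L = 64·Dx + 20·Dx^3 + Dx^5  (order 5).
h: a_k = 0, -3, 0, 5, 0, -17/5, 0, 26/21, 0, …
ICs: h(0) = 0, h′(0) = -3, h′′(0) = 0, h′′′(0) = 30, h′′′′(0) = 0.

f: a_k = -1, 0, 9/2, 0, -27/8, 0, 81/80, 0, -729/4480, …
g: a_k = 3, 0, -3/2, 0, 1/8, 0, -1/240, 0, 1/13440, …
Product ⇒ symmetric product L₀, ord ≤ 4.
h=∫h₀ ⇒ L = L₀·Dx.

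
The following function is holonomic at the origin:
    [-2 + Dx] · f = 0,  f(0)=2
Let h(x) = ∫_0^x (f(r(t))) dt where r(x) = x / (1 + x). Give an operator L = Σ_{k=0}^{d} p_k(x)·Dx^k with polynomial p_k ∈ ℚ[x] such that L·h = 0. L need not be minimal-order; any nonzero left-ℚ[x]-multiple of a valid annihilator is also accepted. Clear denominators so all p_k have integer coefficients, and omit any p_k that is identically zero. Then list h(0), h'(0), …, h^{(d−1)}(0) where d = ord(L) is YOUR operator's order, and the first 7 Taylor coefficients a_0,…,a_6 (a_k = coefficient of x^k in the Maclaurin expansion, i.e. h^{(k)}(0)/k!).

L = -2·Dx + (1 + 2·x + x^2)·Dx^2  (order 2).
h: a_k = 0, 2, 2, 0, -1/3, 4/15, -2/15, …
ICs: h(0) = 0, h′(0) = 2.

f: a_k = 2, 4, 4, 8/3, 4/3, 8/15, 8/45, …
f∘r: x↦r, Dx↦Dx/r' in L_f ⇒ L₀.
Integrate: L := L₀·Dx.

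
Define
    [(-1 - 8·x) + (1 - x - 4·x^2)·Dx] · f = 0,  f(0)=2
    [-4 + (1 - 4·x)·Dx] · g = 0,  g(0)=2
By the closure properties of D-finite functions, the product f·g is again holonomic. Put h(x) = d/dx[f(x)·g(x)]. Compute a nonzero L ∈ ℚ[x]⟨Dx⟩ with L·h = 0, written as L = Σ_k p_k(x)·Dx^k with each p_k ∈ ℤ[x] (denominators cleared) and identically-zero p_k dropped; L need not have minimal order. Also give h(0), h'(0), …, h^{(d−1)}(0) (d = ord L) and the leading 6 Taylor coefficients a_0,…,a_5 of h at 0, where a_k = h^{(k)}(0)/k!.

L = (50 - 96·x - 480·x^2 + 3072·x^4) + (-5 + 25·x + 48·x^2 - 320·x^3 + 768·x^5)·Dx  (order 1).
h: a_k = 20, 200, 1308, 7440, 38500, 189144, …
ICs: h(0) = 20.

f: a_k = 2, 2, 10, 18, 58, 130, …
g: a_k = 2, 8, 32, 128, 512, 2048, …
L₀ := L_f ⊗_s L_g (sym. prod.), ord ≤ 1.
Derive L from L₀ (diff closure).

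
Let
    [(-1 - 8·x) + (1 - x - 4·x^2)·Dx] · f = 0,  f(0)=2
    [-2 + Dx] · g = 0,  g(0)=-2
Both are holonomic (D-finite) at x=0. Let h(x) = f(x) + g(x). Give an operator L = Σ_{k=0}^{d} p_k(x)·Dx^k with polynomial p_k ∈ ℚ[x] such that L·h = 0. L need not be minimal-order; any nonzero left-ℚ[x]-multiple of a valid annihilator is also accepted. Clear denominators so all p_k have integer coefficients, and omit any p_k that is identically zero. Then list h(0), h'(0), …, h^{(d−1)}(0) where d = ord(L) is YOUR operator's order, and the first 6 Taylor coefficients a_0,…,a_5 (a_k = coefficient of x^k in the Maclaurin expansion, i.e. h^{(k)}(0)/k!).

f: a_k = 2, 2, 10, 18, 58, 130, …
g: a_k = -2, -4, -4, -8/3, -4/3, -8/15, …
Sum ⇒ L₀ = lclm(L_f,L_g) in ℚ(x)⟨Dx⟩.
L = (-16 - 20·x - 240·x^2 - 128·x^3) + (6 + 32·x + 124·x^2 - 32·x^3 - 64·x^4)·Dx + (1 - 11·x - 2·x^2 + 48·x^3 + 32·x^4)·Dx^2  (order 2).
h: a_k = 0, -2, 6, 46/3, 170/3, 1942/15, …
ICs: h(0) = 0, h′(0) = -2.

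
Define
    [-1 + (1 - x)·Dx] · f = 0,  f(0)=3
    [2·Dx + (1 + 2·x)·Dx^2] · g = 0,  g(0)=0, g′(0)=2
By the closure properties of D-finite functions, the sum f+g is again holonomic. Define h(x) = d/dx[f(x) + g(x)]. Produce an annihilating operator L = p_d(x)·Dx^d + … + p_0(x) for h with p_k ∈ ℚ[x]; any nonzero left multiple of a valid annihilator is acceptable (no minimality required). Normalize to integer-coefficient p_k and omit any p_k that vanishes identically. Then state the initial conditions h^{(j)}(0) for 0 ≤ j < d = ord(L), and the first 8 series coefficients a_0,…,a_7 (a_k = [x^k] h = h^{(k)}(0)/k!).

f: a_k = 3, 3, 3, 3, 3, 3, 3, 3, …
g: a_k = 0, 2, -2, 8/3, -4, 32/5, -32/3, 128/7, …
Sum ⇒ L₀ = lclm(L_f,L_g) in ℚ(x)⟨Dx⟩.
Derive L from L₀ (diff closure).
L = (14 + 4·x) + (-1 + 20·x + 8·x^2)·Dx + (-2 - 3·x + 3·x^2 + 2·x^3)·Dx^2  (order 2).
h: a_k = 5, 2, 17, -4, 47, -46, 149, -232, …
ICs: h(0) = 5, h′(0) = 2.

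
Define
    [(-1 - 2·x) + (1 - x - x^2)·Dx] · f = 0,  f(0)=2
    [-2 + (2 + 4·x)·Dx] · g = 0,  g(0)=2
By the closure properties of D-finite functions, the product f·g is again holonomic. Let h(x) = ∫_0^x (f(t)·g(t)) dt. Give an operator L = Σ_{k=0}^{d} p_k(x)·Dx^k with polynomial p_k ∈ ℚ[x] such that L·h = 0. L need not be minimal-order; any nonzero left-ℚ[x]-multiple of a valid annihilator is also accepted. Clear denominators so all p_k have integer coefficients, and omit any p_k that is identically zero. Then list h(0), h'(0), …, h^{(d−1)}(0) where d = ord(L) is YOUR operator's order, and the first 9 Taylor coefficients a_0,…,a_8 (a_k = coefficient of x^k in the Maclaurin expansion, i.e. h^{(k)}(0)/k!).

L = (2 + 3·x + 3·x^2)·Dx + (-1 - x + 3·x^2 + 2·x^3)·Dx^2  (order 2).
h: a_k = 0, 4, 4, 10/3, 5, 11/2, 17/2, 293/28, 265/16, …
ICs: h(0) = 0, h′(0) = 4.

f: a_k = 2, 2, 4, 6, 10, 16, 26, 42, 68, …
g: a_k = 2, 2, -1, 1, -5/4, 7/4, -21/8, 33/8, -429/64, …
h₀=f·g: eliminate ⇒ L₀, order ≤ 1·1.
h=∫₀ˣh₀: take L = L₀·Dx.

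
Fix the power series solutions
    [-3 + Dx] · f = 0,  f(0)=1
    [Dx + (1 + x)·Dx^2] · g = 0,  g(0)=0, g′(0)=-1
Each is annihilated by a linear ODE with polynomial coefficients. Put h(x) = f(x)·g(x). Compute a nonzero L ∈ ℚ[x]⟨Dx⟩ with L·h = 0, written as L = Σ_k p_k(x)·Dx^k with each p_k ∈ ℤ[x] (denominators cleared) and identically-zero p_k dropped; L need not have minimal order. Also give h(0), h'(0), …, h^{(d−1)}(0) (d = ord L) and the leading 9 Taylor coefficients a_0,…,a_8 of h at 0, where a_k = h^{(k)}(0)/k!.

L = (6 + 9·x) + (-5 - 6·x)·Dx + (1 + x)·Dx^2  (order 2).
h: a_k = 0, -1, -5/2, -10/3, -3, -83/40, -55/48, -19/35, -17/80, …
ICs: h(0) = 0, h′(0) = -1.

f: a_k = 1, 3, 9/2, 9/2, 27/8, 81/40, 81/80, 243/560, 729/4480, …
g: a_k = 0, -1, 1/2, -1/3, 1/4, -1/5, 1/6, -1/7, 1/8, …
Sym-product of L_f,L_g gives L₀ (≤ ord 2).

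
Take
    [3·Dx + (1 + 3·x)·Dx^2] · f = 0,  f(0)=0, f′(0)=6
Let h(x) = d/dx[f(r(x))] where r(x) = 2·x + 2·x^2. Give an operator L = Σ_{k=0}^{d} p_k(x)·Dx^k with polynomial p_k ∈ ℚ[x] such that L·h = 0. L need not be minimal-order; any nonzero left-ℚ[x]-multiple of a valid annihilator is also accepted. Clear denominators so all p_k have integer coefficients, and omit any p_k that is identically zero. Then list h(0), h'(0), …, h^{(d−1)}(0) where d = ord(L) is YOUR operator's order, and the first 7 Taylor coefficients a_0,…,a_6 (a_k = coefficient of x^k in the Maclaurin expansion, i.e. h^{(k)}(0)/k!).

L = (4 + 12·x + 12·x^2) + (1 + 8·x + 18·x^2 + 12·x^3)·Dx  (order 1).
h: a_k = 12, -48, 216, -1008, 4752, -22464, 106272, …
ICs: h(0) = 12.

f: a_k = 0, 6, -9, 18, -81/2, 486/5, -243, …
L₀ from L_f via x↦r, Dx↦r'^{-1}Dx.
Derive L from L₀ (diff closure).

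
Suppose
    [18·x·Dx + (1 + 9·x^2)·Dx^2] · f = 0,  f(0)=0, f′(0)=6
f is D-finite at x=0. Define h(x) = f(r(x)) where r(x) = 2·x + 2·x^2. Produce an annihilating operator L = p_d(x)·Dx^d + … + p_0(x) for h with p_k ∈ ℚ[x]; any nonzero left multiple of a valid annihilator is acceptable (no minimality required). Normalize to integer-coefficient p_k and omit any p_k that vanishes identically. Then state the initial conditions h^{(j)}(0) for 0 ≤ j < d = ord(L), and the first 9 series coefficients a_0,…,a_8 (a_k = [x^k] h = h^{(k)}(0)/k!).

f: a_k = 0, 6, 0, -18, 0, 486/5, 0, -4374/7, 0, …
Change of var in L_f (x↦r) gives L₀.
L = (-2 + 72·x + 288·x^2 + 432·x^3 + 216·x^4)·Dx + (1 + 2·x + 36·x^2 + 144·x^3 + 180·x^4 + 72·x^5)·Dx^2  (order 2).
h: a_k = 0, 12, 12, -144, -432, 13392/5, 15408, -342144/7, -528768, …
ICs: h(0) = 0, h′(0) = 12.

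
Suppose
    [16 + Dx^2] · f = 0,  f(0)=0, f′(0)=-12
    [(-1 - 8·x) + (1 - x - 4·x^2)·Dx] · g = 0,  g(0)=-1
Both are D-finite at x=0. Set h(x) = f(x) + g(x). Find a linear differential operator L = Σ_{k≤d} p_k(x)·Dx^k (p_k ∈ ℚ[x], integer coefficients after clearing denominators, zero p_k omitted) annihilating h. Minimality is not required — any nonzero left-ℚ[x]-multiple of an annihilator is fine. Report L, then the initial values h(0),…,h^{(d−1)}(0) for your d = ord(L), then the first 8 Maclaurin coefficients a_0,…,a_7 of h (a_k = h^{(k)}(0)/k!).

f: a_k = 0, -12, 0, 32, 0, -128/5, 0, 1024/105, …
g: a_k = -1, -1, -5, -9, -29, -65, -181, -441, …
L₀ := lclm(L_f,L_g); ord L₀ ≤ 2+1.
L = (-560 - 4608·x - 1664·x^2 - 6144·x^3 - 10240·x^4 - 16384·x^5) + (208 - 272·x - 896·x^2 + 1408·x^3 + 1536·x^4 - 6144·x^5 - 8192·x^6)·Dx + (-35 - 288·x - 104·x^2 - 384·x^3 - 640·x^4 - 1024·x^5)·Dx^2 + (13 - 17·x - 56·x^2 + 88·x^3 + 96·x^4 - 384·x^5 - 512·x^6)·Dx^3  (order 3).
h: a_k = -1, -13, -5, 23, -29, -453/5, -181, -45281/105, …
ICs: h(0) = -1, h′(0) = -13, h′′(0) = -10.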